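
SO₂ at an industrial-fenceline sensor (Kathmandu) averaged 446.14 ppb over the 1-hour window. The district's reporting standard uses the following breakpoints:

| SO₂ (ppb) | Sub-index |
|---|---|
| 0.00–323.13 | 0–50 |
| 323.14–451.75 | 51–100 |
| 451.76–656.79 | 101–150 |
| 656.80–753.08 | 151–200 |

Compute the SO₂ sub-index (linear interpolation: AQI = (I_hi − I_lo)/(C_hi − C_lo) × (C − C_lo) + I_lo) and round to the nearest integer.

SO₂ 446.14: bracket 323.14–451.75 → index 51–100; slope 49/128.61, offset 123.00.
AQI = 51 + 49/128.61·123.00 ≈ 97.86 ⇒ 98.

98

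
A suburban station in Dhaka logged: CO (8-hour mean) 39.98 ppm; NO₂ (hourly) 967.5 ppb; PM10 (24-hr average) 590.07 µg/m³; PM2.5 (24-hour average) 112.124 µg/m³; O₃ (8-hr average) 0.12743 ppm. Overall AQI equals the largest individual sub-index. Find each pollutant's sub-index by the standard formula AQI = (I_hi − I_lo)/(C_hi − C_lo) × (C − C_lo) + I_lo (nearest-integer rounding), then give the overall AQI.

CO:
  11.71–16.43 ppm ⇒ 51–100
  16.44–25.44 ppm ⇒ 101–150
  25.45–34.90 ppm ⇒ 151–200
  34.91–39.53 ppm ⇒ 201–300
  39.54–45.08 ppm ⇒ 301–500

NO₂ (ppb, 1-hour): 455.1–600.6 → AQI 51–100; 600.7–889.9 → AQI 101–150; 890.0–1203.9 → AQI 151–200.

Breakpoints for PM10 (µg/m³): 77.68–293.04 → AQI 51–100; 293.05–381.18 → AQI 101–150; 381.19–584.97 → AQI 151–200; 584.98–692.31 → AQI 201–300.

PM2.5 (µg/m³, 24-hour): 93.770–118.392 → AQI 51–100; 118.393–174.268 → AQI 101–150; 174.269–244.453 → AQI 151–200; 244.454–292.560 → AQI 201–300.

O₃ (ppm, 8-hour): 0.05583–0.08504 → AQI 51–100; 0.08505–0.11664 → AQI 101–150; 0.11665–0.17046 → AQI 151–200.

317

CO: 39.98 lies in 39.54–45.08, so I_lo=301, I_hi=500, C_lo=39.54, C_hi=45.08.
(500−301)/(45.08−39.54) × (39.98−39.54) + 301 = 199/5.54 × 0.44 + 301 ≈ 316.81 → 317.
NO₂ 967.5: bracket 890.0–1203.9 → index 151–200; slope 49/313.9, offset 77.5.
AQI = 151 + 49/313.9·77.5 ≈ 163.10 ⇒ 163.
PM10: 590.07 lies in 584.98–692.31, so I_lo=201, I_hi=300, C_lo=584.98, C_hi=692.31.
(300−201)/(692.31−584.98) × (590.07−584.98) + 201 = 99/107.33 × 5.09 + 201 ≈ 205.69 → 206.
PM2.5: row 93.770–118.392 (AQI 51–100). (100−51)·(112.124−93.770)/(118.392−93.770) + 51 = 49·18.354/24.622 + 51 ≈ 87.53 → 88.
O₃: 0.12743 ∈ [0.11665, 0.17046] ↔ index [151, 200].
151 + (0.12743−0.11665)·(200−151)/(0.17046−0.11665) = 151 + 0.01078·49/0.05381 ≈ 160.82, so AQI = 161.
Sub-indices: CO→317, NO₂→163, PM10→206, PM2.5→88, O₃→161. Overall AQI = max = 317; dominant pollutant is CO.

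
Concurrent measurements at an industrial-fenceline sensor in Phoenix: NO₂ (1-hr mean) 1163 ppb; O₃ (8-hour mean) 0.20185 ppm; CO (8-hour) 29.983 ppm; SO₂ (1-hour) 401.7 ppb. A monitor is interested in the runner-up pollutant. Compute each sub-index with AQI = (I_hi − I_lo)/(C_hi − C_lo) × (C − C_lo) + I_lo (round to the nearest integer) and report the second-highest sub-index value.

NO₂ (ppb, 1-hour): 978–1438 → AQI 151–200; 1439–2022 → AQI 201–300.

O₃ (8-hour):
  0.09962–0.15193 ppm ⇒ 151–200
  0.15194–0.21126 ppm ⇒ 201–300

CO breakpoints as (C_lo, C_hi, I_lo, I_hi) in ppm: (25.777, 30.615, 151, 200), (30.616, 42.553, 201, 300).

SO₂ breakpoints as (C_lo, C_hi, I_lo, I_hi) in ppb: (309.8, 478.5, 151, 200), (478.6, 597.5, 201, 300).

NO₂: 1163 ∈ [978, 1438] ↔ index [151, 200].
151 + (1163−978)·(200−151)/(1438−978) = 151 + 185·49/460 ≈ 170.71, so AQI = 171.
O₃: 0.20185 lies in 0.15194–0.21126, so I_lo=201, I_hi=300, C_lo=0.15194, C_hi=0.21126.
(300−201)/(0.21126−0.15194) × (0.20185−0.15194) + 201 = 99/0.05932 × 0.04991 + 201 ≈ 284.30 → 284.
CO: 29.983 ∈ [25.777, 30.615] ↔ index [151, 200].
151 + (29.983−25.777)·(200−151)/(30.615−25.777) = 151 + 4.206·49/4.838 ≈ 193.60, so AQI = 194.
SO₂: 401.7 lies in 309.8–478.5, so I_lo=151, I_hi=200, C_lo=309.8, C_hi=478.5.
(200−151)/(478.5−309.8) × (401.7−309.8) + 151 = 49/168.7 × 91.9 + 151 ≈ 177.69 → 178.
Sub-indices: NO₂→171, O₃→284, CO→194, SO₂→178. Ranked high→low: 284, 194, 178, 171. Second-highest sub-index = 194.

194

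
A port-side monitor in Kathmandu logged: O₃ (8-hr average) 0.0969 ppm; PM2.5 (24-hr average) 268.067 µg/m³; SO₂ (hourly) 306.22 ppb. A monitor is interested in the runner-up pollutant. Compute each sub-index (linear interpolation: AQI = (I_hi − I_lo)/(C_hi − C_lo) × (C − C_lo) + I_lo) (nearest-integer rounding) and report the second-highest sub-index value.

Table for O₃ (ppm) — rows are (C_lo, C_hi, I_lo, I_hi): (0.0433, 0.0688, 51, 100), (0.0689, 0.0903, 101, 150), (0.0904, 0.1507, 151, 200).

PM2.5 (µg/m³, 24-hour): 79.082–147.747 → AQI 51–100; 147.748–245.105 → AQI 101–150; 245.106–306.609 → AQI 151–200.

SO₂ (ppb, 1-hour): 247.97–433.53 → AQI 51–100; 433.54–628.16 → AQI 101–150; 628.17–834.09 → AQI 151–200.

156

O₃: 0.0969 lies in 0.0904–0.1507, so I_lo=151, I_hi=200, C_lo=0.0904, C_hi=0.1507.
(200−151)/(0.1507−0.0904) × (0.0969−0.0904) + 151 = 49/0.0603 × 0.0065 + 151 ≈ 156.28 → 156.
PM2.5: 268.067 ∈ [245.106, 306.609] ↔ index [151, 200].
151 + (268.067−245.106)·(200−151)/(306.609−245.106) = 151 + 22.961·49/61.503 ≈ 169.29, so AQI = 169.
SO₂: 306.22 ∈ [247.97, 433.53] ↔ index [51, 100].
51 + (306.22−247.97)·(100−51)/(433.53−247.97) = 51 + 58.25·49/185.56 ≈ 66.38, so AQI = 66.
Sub-indices: O₃→156, PM2.5→169, SO₂→66. Ranked high→low: 169, 156, 66. Second-highest sub-index = 156.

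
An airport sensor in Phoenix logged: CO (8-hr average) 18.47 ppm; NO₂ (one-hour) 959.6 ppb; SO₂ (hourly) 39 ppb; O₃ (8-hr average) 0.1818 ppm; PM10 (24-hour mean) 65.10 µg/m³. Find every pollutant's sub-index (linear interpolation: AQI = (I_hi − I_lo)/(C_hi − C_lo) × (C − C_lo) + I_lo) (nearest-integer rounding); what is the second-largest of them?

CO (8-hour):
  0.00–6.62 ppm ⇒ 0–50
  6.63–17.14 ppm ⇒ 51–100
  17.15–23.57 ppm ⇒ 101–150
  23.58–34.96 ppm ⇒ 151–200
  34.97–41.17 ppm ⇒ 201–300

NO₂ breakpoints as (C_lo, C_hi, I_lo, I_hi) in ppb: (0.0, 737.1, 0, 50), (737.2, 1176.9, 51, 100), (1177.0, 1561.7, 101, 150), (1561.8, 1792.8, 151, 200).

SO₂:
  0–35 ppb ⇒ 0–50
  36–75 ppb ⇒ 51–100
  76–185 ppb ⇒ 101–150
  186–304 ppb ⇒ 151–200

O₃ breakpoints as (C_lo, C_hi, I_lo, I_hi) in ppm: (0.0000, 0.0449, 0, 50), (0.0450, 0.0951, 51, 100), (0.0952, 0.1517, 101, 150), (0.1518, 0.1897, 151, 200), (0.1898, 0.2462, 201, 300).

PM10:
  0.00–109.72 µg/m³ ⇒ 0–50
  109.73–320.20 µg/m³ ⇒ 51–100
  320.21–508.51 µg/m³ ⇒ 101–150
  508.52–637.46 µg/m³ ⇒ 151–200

CO: 18.47 lies in 17.15–23.57, so I_lo=101, I_hi=150, C_lo=17.15, C_hi=23.57.
(150−101)/(23.57−17.15) × (18.47−17.15) + 101 = 49/6.42 × 1.32 + 101 ≈ 111.07 → 111.
NO₂ 959.6: bracket 737.2–1176.9 → index 51–100; slope 49/439.7, offset 222.4.
AQI = 51 + 49/439.7·222.4 ≈ 75.78 ⇒ 76.
SO₂: row 36–75 (AQI 51–100). (100−51)·(39−36)/(75−36) + 51 = 49·3/39 + 51 ≈ 54.77 → 55.
O₃: 0.1818 lies in 0.1518–0.1897, so I_lo=151, I_hi=200, C_lo=0.1518, C_hi=0.1897.
(200−151)/(0.1897−0.1518) × (0.1818−0.1518) + 151 = 49/0.0379 × 0.0300 + 151 ≈ 189.79 → 190.
PM10: 65.10 lies in 0.00–109.72, so I_lo=0, I_hi=50, C_lo=0.00, C_hi=109.72.
(50−0)/(109.72−0.00) × (65.10−0.00) + 0 = 50/109.72 × 65.10 + 0 ≈ 29.67 → 30.
Sub-indices: CO→111, NO₂→76, SO₂→55, O₃→190, PM10→30. Ranked high→low: 190, 111, 76, 55, 30. Second-highest sub-index = 111.

111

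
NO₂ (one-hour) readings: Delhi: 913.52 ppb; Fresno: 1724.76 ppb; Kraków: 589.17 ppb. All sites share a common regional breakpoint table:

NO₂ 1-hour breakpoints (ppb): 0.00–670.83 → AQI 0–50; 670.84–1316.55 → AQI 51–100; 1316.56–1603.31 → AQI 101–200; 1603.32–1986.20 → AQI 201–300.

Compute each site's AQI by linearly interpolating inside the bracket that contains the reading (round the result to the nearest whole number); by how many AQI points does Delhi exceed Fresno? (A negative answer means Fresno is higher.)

Delhi: 913.52 lies in 670.84–1316.55, so I_lo=51, I_hi=100, C_lo=670.84, C_hi=1316.55.
(100−51)/(1316.55−670.84) × (913.52−670.84) + 51 = 49/645.71 × 242.68 + 51 ≈ 69.42 → 69.
Fresno 1724.76: bracket 1603.32–1986.20 → index 201–300; slope 99/382.88, offset 121.44.
AQI = 201 + 99/382.88·121.44 ≈ 232.40 ⇒ 232.
Kraków: row 0.00–670.83 (AQI 0–50). (50−0)·(589.17−0.00)/(670.83−0.00) + 0 = 50·589.17/670.83 + 0 ≈ 43.91 → 44.
AQIs: Delhi=69, Fresno=232, Kraków=44. Delhi (69) − Fresno (232) = -163.

-163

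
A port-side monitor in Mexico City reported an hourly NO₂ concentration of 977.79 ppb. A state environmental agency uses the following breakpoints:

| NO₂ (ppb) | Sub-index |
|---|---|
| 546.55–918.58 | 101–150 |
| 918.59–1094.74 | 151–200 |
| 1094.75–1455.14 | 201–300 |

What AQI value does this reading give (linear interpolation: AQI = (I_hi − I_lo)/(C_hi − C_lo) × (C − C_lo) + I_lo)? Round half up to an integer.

NO₂: 977.79 ∈ [918.59, 1094.74] ↔ index [151, 200].
151 + (977.79−918.59)·(200−151)/(1094.74−918.59) = 151 + 59.20·49/176.15 ≈ 167.47, so AQI = 167.

167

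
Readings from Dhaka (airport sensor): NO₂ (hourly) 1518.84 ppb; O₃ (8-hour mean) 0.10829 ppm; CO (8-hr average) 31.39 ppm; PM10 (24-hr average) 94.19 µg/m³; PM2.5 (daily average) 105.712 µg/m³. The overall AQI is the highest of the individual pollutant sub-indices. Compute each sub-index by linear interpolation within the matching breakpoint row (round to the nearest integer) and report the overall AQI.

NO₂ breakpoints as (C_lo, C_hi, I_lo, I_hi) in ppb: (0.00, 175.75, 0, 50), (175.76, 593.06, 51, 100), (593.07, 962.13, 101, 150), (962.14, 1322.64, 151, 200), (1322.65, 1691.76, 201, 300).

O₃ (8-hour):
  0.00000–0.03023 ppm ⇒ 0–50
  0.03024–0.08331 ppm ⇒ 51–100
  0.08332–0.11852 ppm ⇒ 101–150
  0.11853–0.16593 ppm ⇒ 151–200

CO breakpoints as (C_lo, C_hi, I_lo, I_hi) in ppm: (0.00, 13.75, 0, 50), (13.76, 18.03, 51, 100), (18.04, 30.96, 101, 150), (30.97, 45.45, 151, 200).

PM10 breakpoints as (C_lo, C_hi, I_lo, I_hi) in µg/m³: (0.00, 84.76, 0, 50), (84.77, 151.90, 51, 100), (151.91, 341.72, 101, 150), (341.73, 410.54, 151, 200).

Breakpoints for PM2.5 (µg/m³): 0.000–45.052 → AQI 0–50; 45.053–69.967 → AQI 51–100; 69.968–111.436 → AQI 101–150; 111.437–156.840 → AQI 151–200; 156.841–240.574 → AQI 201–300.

NO₂ 1518.84: bracket 1322.65–1691.76 → index 201–300; slope 99/369.11, offset 196.19.
AQI = 201 + 99/369.11·196.19 ≈ 253.62 ⇒ 254.
O₃: row 0.08332–0.11852 (AQI 101–150). (150−101)·(0.10829−0.08332)/(0.11852−0.08332) + 101 = 49·0.02497/0.03520 + 101 ≈ 135.76 → 136.
CO 31.39: bracket 30.97–45.45 → index 151–200; slope 49/14.48, offset 0.42.
AQI = 151 + 49/14.48·0.42 ≈ 152.42 ⇒ 152.
PM10: 94.19 lies in 84.77–151.90, so I_lo=51, I_hi=100, C_lo=84.77, C_hi=151.90.
(100−51)/(151.90−84.77) × (94.19−84.77) + 51 = 49/67.13 × 9.42 + 51 ≈ 57.88 → 58.
PM2.5 105.712: bracket 69.968–111.436 → index 101–150; slope 49/41.468, offset 35.744.
AQI = 101 + 49/41.468·35.744 ≈ 143.24 ⇒ 143.
Sub-indices: NO₂→254, O₃→136, CO→152, PM10→58, PM2.5→143. Overall AQI = max = 254; dominant pollutant is NO₂.

254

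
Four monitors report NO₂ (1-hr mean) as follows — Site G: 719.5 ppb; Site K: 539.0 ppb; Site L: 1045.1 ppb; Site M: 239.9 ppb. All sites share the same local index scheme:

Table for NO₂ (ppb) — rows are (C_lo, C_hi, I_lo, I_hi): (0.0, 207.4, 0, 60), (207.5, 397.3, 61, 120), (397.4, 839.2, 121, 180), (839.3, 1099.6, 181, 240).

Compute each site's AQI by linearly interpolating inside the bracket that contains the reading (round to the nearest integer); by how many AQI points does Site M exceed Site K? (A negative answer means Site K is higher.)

-69

Site G: 719.5 lies in 397.4–839.2, so I_lo=121, I_hi=180, C_lo=397.4, C_hi=839.2.
(180−121)/(839.2−397.4) × (719.5−397.4) + 121 = 59/441.8 × 322.1 + 121 ≈ 164.01 → 164.
Site K 539.0: bracket 397.4–839.2 → index 121–180; slope 59/441.8, offset 141.6.
AQI = 121 + 59/441.8·141.6 ≈ 139.91 ⇒ 140.
Site L: 1045.1 ∈ [839.3, 1099.6] ↔ index [181, 240].
181 + (1045.1−839.3)·(240−181)/(1099.6−839.3) = 181 + 205.8·59/260.3 ≈ 227.65, so AQI = 228.
Site M: 239.9 ∈ [207.5, 397.3] ↔ index [61, 120].
61 + (239.9−207.5)·(120−61)/(397.3−207.5) = 61 + 32.4·59/189.8 ≈ 71.07, so AQI = 71.
AQIs: Site G=164, Site K=140, Site L=228, Site M=71. Site M (71) − Site K (140) = -69.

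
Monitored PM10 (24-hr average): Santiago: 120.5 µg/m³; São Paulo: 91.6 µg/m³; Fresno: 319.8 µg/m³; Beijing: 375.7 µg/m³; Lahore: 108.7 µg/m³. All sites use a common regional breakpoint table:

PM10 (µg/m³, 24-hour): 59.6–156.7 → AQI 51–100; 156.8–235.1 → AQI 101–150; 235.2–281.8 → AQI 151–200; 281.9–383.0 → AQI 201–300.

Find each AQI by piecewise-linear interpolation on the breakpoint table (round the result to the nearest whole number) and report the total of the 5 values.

756

Santiago 120.5: bracket 59.6–156.7 → index 51–100; slope 49/97.1, offset 60.9.
AQI = 51 + 49/97.1·60.9 ≈ 81.73 ⇒ 82.
São Paulo 91.6: bracket 59.6–156.7 → index 51–100; slope 49/97.1, offset 32.0.
AQI = 51 + 49/97.1·32.0 ≈ 67.15 ⇒ 67.
Fresno: row 281.9–383.0 (AQI 201–300). (300−201)·(319.8−281.9)/(383.0−281.9) + 201 = 99·37.9/101.1 + 201 ≈ 238.11 → 238.
Beijing: row 281.9–383.0 (AQI 201–300). (300−201)·(375.7−281.9)/(383.0−281.9) + 201 = 99·93.8/101.1 + 201 ≈ 292.85 → 293.
Lahore: 108.7 lies in 59.6–156.7, so I_lo=51, I_hi=100, C_lo=59.6, C_hi=156.7.
(100−51)/(156.7−59.6) × (108.7−59.6) + 51 = 49/97.1 × 49.1 + 51 ≈ 75.78 → 76.
AQIs: Santiago=82, São Paulo=67, Fresno=238, Beijing=293, Lahore=76. Sum = 82 + 67 + 238 + 293 + 76 = 756.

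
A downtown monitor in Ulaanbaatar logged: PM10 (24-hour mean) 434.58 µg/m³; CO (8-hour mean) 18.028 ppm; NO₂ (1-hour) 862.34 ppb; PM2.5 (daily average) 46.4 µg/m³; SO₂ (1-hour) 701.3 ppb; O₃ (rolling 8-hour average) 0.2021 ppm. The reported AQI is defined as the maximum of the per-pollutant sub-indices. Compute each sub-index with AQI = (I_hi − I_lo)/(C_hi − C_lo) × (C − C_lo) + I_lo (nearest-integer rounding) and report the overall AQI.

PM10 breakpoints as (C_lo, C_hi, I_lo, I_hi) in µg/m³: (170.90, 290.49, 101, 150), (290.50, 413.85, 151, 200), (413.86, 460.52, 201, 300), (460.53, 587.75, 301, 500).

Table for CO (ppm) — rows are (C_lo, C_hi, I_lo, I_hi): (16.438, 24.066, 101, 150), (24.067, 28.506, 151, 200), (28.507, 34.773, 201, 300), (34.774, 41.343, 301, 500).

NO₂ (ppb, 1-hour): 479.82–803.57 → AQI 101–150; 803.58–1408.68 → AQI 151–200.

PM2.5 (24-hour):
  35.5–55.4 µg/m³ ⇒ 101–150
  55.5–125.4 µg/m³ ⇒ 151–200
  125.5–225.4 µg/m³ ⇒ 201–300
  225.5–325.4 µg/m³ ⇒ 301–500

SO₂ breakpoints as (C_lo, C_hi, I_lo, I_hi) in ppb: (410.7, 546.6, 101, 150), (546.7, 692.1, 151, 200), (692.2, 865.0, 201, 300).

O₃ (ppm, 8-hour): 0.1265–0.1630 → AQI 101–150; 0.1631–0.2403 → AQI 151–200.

245

PM10 434.58: bracket 413.86–460.52 → index 201–300; slope 99/46.66, offset 20.72.
AQI = 201 + 99/46.66·20.72 ≈ 244.96 ⇒ 245.
CO: 18.028 lies in 16.438–24.066, so I_lo=101, I_hi=150, C_lo=16.438, C_hi=24.066.
(150−101)/(24.066−16.438) × (18.028−16.438) + 101 = 49/7.628 × 1.590 + 101 ≈ 111.21 → 111.
NO₂: 862.34 lies in 803.58–1408.68, so I_lo=151, I_hi=200, C_lo=803.58, C_hi=1408.68.
(200−151)/(1408.68−803.58) × (862.34−803.58) + 151 = 49/605.10 × 58.76 + 151 ≈ 155.76 → 156.
PM2.5: row 35.5–55.4 (AQI 101–150). (150−101)·(46.4−35.5)/(55.4−35.5) + 101 = 49·10.9/19.9 + 101 ≈ 127.84 → 128.
SO₂: row 692.2–865.0 (AQI 201–300). (300−201)·(701.3−692.2)/(865.0−692.2) + 201 = 99·9.1/172.8 + 201 ≈ 206.21 → 206.
O₃: 0.2021 lies in 0.1631–0.2403, so I_lo=151, I_hi=200, C_lo=0.1631, C_hi=0.2403.
(200−151)/(0.2403−0.1631) × (0.2021−0.1631) + 151 = 49/0.0772 × 0.0390 + 151 ≈ 175.75 → 176.
Sub-indices: PM10→245, CO→111, NO₂→156, PM2.5→128, SO₂→206, O₃→176. Overall AQI = max = 245; dominant pollutant is PM10.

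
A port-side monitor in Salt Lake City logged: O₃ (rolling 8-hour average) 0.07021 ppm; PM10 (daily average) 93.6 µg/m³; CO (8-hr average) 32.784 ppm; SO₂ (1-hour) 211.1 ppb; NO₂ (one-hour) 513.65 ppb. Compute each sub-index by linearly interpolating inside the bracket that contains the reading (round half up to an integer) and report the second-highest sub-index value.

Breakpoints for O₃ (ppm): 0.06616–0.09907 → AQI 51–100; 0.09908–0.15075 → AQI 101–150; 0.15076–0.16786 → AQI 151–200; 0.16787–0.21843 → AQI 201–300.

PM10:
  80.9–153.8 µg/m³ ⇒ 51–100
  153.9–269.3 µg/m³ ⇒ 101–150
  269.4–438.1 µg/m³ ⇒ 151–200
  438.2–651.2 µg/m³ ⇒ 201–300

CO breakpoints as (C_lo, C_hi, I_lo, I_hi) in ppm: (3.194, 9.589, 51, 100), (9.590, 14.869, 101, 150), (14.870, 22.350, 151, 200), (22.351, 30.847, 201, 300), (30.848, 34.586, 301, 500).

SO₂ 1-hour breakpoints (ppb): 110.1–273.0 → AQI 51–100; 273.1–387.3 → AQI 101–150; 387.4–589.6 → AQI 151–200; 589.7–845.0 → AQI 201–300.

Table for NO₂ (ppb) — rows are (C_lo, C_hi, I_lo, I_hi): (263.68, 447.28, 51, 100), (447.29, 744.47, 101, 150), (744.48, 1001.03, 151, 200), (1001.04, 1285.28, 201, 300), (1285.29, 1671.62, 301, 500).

O₃: 0.07021 lies in 0.06616–0.09907, so I_lo=51, I_hi=100, C_lo=0.06616, C_hi=0.09907.
(100−51)/(0.09907−0.06616) × (0.07021−0.06616) + 51 = 49/0.03291 × 0.00405 + 51 ≈ 57.03 → 57.
PM10: row 80.9–153.8 (AQI 51–100). (100−51)·(93.6−80.9)/(153.8−80.9) + 51 = 49·12.7/72.9 + 51 ≈ 59.54 → 60.
CO: 32.784 ∈ [30.848, 34.586] ↔ index [301, 500].
301 + (32.784−30.848)·(500−301)/(34.586−30.848) = 301 + 1.936·199/3.738 ≈ 404.07, so AQI = 404.
SO₂: row 110.1–273.0 (AQI 51–100). (100−51)·(211.1−110.1)/(273.0−110.1) + 51 = 49·101.0/162.9 + 51 ≈ 81.38 → 81.
NO₂: 513.65 lies in 447.29–744.47, so I_lo=101, I_hi=150, C_lo=447.29, C_hi=744.47.
(150−101)/(744.47−447.29) × (513.65−447.29) + 101 = 49/297.18 × 66.36 + 101 ≈ 111.94 → 112.
Sub-indices: O₃→57, PM10→60, CO→404, SO₂→81, NO₂→112. Ranked high→low: 404, 112, 81, 60, 57. Second-highest sub-index = 112.

112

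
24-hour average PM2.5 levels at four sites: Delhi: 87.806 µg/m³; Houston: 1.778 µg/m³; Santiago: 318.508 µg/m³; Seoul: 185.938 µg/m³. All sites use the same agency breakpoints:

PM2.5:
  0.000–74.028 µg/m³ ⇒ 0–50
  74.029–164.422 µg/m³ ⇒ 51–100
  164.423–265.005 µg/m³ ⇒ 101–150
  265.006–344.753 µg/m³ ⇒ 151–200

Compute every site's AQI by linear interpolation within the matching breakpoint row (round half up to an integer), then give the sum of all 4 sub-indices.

354

Delhi: 87.806 ∈ [74.029, 164.422] ↔ index [51, 100].
51 + (87.806−74.029)·(100−51)/(164.422−74.029) = 51 + 13.777·49/90.393 ≈ 58.47, so AQI = 58.
Houston 1.778: bracket 0.000–74.028 → index 0–50; slope 50/74.028, offset 1.778.
AQI = 0 + 50/74.028·1.778 ≈ 1.20 ⇒ 1.
Santiago: 318.508 lies in 265.006–344.753, so I_lo=151, I_hi=200, C_lo=265.006, C_hi=344.753.
(200−151)/(344.753−265.006) × (318.508−265.006) + 151 = 49/79.747 × 53.502 + 151 ≈ 183.87 → 184.
Seoul: row 164.423–265.005 (AQI 101–150). (150−101)·(185.938−164.423)/(265.005−164.423) + 101 = 49·21.515/100.582 + 101 ≈ 111.48 → 111.
AQIs: Delhi=58, Houston=1, Santiago=184, Seoul=111. Sum = 58 + 1 + 184 + 111 = 354.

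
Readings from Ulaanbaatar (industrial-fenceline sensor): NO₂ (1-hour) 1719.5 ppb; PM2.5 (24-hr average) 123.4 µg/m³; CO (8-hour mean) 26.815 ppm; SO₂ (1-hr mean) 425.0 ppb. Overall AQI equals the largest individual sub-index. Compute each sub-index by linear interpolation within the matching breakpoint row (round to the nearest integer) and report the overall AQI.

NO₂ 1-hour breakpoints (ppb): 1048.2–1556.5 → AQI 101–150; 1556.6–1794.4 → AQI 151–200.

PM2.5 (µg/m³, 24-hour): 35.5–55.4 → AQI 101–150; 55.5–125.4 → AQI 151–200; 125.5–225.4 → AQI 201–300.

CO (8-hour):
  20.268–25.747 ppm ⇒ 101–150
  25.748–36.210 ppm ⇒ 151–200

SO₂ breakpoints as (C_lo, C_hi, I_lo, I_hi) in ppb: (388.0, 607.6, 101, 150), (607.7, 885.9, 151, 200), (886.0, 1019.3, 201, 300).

NO₂: row 1556.6–1794.4 (AQI 151–200). (200−151)·(1719.5−1556.6)/(1794.4−1556.6) + 151 = 49·162.9/237.8 + 151 ≈ 184.57 → 185.
PM2.5: 123.4 lies in 55.5–125.4, so I_lo=151, I_hi=200, C_lo=55.5, C_hi=125.4.
(200−151)/(125.4−55.5) × (123.4−55.5) + 151 = 49/69.9 × 67.9 + 151 ≈ 198.60 → 199.
CO: 26.815 ∈ [25.748, 36.210] ↔ index [151, 200].
151 + (26.815−25.748)·(200−151)/(36.210−25.748) = 151 + 1.067·49/10.462 ≈ 156.00, so AQI = 156.
SO₂: row 388.0–607.6 (AQI 101–150). (150−101)·(425.0−388.0)/(607.6−388.0) + 101 = 49·37.0/219.6 + 101 ≈ 109.26 → 109.
Sub-indices: NO₂→185, PM2.5→199, CO→156, SO₂→109. Overall AQI = max = 199; dominant pollutant is PM2.5.
AQI 199: Unhealthy.

199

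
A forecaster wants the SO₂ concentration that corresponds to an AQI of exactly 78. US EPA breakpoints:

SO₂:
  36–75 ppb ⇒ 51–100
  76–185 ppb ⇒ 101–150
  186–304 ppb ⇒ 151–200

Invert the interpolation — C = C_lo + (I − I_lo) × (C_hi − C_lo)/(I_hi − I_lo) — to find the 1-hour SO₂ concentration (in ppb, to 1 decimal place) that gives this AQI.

AQI 78 lies in the 51–100 band, which corresponds to 36–75 ppb.
C = 36 + (78−51)×(75−36)/(100−51) = 36 + 27×39/49 ≈ 57.490 ppb → 57.5 ppb to 1 dp.

57.5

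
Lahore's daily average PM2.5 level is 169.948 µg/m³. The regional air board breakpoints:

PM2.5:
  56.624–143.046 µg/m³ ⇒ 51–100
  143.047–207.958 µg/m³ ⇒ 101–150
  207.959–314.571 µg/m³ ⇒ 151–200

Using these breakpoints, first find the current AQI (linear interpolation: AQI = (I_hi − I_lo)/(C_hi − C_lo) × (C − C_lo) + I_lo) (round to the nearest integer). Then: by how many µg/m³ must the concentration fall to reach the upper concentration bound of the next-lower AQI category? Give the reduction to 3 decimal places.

PM2.5 169.948: bracket 143.047–207.958 → index 101–150; slope 49/64.911, offset 26.901.
AQI = 101 + 49/64.911·26.901 ≈ 121.31 ⇒ 121.
Current AQI 121 is in the Unhealthy for Sensitive Groups range (101–150). The next-lower category tops out at AQI 100, whose upper concentration bound is 143.046 µg/m³.
Reduction needed = 169.948 − 143.046 = 26.902 µg/m³.

26.902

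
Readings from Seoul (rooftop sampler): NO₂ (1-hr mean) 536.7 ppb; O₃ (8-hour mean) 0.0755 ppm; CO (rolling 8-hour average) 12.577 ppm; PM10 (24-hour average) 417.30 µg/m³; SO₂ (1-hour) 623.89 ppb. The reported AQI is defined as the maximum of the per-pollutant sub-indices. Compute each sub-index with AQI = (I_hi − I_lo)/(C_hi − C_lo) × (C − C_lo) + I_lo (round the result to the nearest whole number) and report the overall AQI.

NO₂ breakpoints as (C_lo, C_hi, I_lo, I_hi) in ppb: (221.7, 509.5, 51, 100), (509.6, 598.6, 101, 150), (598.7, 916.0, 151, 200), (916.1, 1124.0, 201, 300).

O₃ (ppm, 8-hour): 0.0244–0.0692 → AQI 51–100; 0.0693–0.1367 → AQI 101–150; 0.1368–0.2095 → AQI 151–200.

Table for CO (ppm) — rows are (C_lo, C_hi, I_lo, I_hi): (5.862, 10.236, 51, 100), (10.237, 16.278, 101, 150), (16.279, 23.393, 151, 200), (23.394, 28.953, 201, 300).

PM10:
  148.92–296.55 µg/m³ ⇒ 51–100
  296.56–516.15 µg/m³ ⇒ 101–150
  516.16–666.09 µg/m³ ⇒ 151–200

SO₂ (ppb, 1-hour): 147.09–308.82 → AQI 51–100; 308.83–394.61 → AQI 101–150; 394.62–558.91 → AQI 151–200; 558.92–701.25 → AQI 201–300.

246

NO₂ 536.7: bracket 509.6–598.6 → index 101–150; slope 49/89.0, offset 27.1.
AQI = 101 + 49/89.0·27.1 ≈ 115.92 ⇒ 116.
O₃: 0.0755 ∈ [0.0693, 0.1367] ↔ index [101, 150].
101 + (0.0755−0.0693)·(150−101)/(0.1367−0.0693) = 101 + 0.0062·49/0.0674 ≈ 105.51, so AQI = 106.
CO: row 10.237–16.278 (AQI 101–150). (150−101)·(12.577−10.237)/(16.278−10.237) + 101 = 49·2.340/6.041 + 101 ≈ 119.98 → 120.
PM10: 417.30 lies in 296.56–516.15, so I_lo=101, I_hi=150, C_lo=296.56, C_hi=516.15.
(150−101)/(516.15−296.56) × (417.30−296.56) + 101 = 49/219.59 × 120.74 + 101 ≈ 127.94 → 128.
SO₂: 623.89 lies in 558.92–701.25, so I_lo=201, I_hi=300, C_lo=558.92, C_hi=701.25.
(300−201)/(701.25−558.92) × (623.89−558.92) + 201 = 99/142.33 × 64.97 + 201 ≈ 246.19 → 246.
Sub-indices: NO₂→116, O₃→106, CO→120, PM10→128, SO₂→246. Overall AQI = max = 246; dominant pollutant is SO₂.
AQI 246: Very Unhealthy.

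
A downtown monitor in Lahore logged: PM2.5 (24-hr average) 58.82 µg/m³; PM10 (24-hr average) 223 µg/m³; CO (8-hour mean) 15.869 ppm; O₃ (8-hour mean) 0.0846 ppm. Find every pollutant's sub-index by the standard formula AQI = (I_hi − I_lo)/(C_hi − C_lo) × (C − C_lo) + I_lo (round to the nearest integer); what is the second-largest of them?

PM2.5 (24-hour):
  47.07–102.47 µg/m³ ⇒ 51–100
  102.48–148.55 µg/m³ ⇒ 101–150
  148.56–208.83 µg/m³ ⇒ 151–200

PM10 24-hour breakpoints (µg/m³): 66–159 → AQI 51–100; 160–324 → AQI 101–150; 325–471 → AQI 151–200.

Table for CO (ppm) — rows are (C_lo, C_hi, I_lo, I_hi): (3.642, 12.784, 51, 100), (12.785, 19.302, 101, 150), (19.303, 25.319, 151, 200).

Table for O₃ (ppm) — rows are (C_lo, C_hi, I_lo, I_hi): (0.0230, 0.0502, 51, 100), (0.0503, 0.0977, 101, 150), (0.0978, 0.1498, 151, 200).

124

PM2.5: row 47.07–102.47 (AQI 51–100). (100−51)·(58.82−47.07)/(102.47−47.07) + 51 = 49·11.75/55.40 + 51 ≈ 61.39 → 61.
PM10: 223 ∈ [160, 324] ↔ index [101, 150].
101 + (223−160)·(150−101)/(324−160) = 101 + 63·49/164 ≈ 119.82, so AQI = 120.
CO 15.869: bracket 12.785–19.302 → index 101–150; slope 49/6.517, offset 3.084.
AQI = 101 + 49/6.517·3.084 ≈ 124.19 ⇒ 124.
O₃: row 0.0503–0.0977 (AQI 101–150). (150−101)·(0.0846−0.0503)/(0.0977−0.0503) + 101 = 49·0.0343/0.0474 + 101 ≈ 136.46 → 136.
Sub-indices: PM2.5→61, PM10→120, CO→124, O₃→136. Ranked high→low: 136, 124, 120, 61. Second-highest sub-index = 124.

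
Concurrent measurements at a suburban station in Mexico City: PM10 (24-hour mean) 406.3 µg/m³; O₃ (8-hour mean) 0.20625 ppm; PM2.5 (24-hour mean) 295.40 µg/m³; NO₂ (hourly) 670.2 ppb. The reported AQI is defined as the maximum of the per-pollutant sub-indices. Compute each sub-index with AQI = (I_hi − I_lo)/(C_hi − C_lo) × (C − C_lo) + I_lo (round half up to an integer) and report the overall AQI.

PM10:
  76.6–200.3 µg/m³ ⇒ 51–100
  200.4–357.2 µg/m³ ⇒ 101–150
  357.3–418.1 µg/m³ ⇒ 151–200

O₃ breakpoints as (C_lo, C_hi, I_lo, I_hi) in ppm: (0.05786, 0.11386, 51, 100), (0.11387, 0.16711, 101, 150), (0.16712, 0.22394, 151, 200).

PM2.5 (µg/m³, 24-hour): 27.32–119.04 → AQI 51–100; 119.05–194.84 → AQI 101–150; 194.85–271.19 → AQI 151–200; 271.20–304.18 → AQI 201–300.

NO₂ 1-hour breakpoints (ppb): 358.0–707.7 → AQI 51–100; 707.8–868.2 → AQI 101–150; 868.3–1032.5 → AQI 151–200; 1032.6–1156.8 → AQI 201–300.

274

PM10: row 357.3–418.1 (AQI 151–200). (200−151)·(406.3−357.3)/(418.1−357.3) + 151 = 49·49.0/60.8 + 151 ≈ 190.49 → 190.
O₃: 0.20625 lies in 0.16712–0.22394, so I_lo=151, I_hi=200, C_lo=0.16712, C_hi=0.22394.
(200−151)/(0.22394−0.16712) × (0.20625−0.16712) + 151 = 49/0.05682 × 0.03913 + 151 ≈ 184.74 → 185.
PM2.5: 295.40 ∈ [271.20, 304.18] ↔ index [201, 300].
201 + (295.40−271.20)·(300−201)/(304.18−271.20) = 201 + 24.20·99/32.98 ≈ 273.64, so AQI = 274.
NO₂: 670.2 ∈ [358.0, 707.7] ↔ index [51, 100].
51 + (670.2−358.0)·(100−51)/(707.7−358.0) = 51 + 312.2·49/349.7 ≈ 94.75, so AQI = 95.
Sub-indices: PM10→190, O₃→185, PM2.5→274, NO₂→95. Overall AQI = max = 274; dominant pollutant is PM2.5.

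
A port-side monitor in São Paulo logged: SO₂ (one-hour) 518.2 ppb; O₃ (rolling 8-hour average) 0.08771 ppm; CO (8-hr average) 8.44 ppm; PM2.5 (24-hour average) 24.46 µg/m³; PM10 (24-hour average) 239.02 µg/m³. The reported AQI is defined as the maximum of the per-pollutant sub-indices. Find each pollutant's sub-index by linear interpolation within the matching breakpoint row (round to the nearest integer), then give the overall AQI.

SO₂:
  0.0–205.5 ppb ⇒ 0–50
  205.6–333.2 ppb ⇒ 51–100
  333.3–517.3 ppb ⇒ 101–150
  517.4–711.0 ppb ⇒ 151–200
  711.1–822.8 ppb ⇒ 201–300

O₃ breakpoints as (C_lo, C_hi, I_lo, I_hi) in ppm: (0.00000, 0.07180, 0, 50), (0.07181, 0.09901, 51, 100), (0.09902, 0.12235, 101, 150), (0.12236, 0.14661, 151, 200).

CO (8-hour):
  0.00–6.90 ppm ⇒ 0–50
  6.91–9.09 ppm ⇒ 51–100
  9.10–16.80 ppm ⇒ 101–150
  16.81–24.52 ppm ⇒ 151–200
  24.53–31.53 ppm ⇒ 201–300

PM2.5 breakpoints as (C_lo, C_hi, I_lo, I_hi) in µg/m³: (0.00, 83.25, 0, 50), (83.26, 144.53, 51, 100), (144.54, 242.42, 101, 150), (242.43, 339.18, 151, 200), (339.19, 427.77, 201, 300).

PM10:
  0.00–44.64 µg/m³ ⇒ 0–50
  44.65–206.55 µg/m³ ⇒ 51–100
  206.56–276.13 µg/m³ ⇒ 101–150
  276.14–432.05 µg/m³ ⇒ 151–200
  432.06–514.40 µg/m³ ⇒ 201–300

SO₂: 518.2 ∈ [517.4, 711.0] ↔ index [151, 200].
151 + (518.2−517.4)·(200−151)/(711.0−517.4) = 151 + 0.8·49/193.6 ≈ 151.20, so AQI = 151.
O₃ 0.08771: bracket 0.07181–0.09901 → index 51–100; slope 49/0.02720, offset 0.01590.
AQI = 51 + 49/0.02720·0.01590 ≈ 79.64 ⇒ 80.
CO: row 6.91–9.09 (AQI 51–100). (100−51)·(8.44−6.91)/(9.09−6.91) + 51 = 49·1.53/2.18 + 51 ≈ 85.39 → 85.
PM2.5: 24.46 ∈ [0.00, 83.25] ↔ index [0, 50].
0 + (24.46−0.00)·(50−0)/(83.25−0.00) = 0 + 24.46·50/83.25 ≈ 14.69, so AQI = 15.
PM10: row 206.56–276.13 (AQI 101–150). (150−101)·(239.02−206.56)/(276.13−206.56) + 101 = 49·32.46/69.57 + 101 ≈ 123.86 → 124.
Sub-indices: SO₂→151, O₃→80, CO→85, PM2.5→15, PM10→124. Overall AQI = max = 151; dominant pollutant is SO₂.

151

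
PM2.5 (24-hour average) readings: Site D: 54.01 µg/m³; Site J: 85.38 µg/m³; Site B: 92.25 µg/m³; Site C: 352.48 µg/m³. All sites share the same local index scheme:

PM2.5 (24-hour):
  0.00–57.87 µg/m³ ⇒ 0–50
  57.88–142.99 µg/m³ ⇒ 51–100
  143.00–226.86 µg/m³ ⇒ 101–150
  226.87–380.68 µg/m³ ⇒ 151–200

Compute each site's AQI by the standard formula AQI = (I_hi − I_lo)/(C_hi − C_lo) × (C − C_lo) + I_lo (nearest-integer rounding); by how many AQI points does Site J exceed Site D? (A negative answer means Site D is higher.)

Site D: 54.01 ∈ [0.00, 57.87] ↔ index [0, 50].
0 + (54.01−0.00)·(50−0)/(57.87−0.00) = 0 + 54.01·50/57.87 ≈ 46.66, so AQI = 47.
Site J: 85.38 lies in 57.88–142.99, so I_lo=51, I_hi=100, C_lo=57.88, C_hi=142.99.
(100−51)/(142.99−57.88) × (85.38−57.88) + 51 = 49/85.11 × 27.50 + 51 ≈ 66.83 → 67.
Site B 92.25: bracket 57.88–142.99 → index 51–100; slope 49/85.11, offset 34.37.
AQI = 51 + 49/85.11·34.37 ≈ 70.79 ⇒ 71.
Site C: 352.48 lies in 226.87–380.68, so I_lo=151, I_hi=200, C_lo=226.87, C_hi=380.68.
(200−151)/(380.68−226.87) × (352.48−226.87) + 151 = 49/153.81 × 125.61 + 151 ≈ 191.02 → 191.
AQIs: Site D=47, Site J=67, Site B=71, Site C=191. Site J (67) − Site D (47) = 20.

20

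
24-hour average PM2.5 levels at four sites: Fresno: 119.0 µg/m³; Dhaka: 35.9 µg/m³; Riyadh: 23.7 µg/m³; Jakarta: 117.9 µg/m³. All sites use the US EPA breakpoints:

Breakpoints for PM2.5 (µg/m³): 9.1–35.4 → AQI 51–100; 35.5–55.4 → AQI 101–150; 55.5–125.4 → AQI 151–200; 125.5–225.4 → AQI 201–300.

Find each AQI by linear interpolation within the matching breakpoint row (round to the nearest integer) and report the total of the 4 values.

Fresno: 119.0 lies in 55.5–125.4, so I_lo=151, I_hi=200, C_lo=55.5, C_hi=125.4.
(200−151)/(125.4−55.5) × (119.0−55.5) + 151 = 49/69.9 × 63.5 + 151 ≈ 195.51 → 196.
Dhaka: 35.9 lies in 35.5–55.4, so I_lo=101, I_hi=150, C_lo=35.5, C_hi=55.4.
(150−101)/(55.4−35.5) × (35.9−35.5) + 101 = 49/19.9 × 0.4 + 101 ≈ 101.98 → 102.
Riyadh: 23.7 lies in 9.1–35.4, so I_lo=51, I_hi=100, C_lo=9.1, C_hi=35.4.
(100−51)/(35.4−9.1) × (23.7−9.1) + 51 = 49/26.3 × 14.6 + 51 ≈ 78.20 → 78.
Jakarta: 117.9 ∈ [55.5, 125.4] ↔ index [151, 200].
151 + (117.9−55.5)·(200−151)/(125.4−55.5) = 151 + 62.4·49/69.9 ≈ 194.74, so AQI = 195.
AQIs: Fresno=196, Dhaka=102, Riyadh=78, Jakarta=195. Sum = 196 + 102 + 78 + 195 = 571.

571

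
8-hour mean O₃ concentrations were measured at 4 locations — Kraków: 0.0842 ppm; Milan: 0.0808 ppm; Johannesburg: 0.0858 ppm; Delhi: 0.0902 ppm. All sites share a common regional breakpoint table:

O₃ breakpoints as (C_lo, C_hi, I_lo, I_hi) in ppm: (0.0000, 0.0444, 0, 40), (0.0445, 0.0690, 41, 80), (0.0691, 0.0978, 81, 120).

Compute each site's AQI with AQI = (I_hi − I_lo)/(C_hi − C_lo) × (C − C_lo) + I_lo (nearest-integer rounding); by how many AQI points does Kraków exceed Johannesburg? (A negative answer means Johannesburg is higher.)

-2

Kraków: 0.0842 lies in 0.0691–0.0978, so I_lo=81, I_hi=120, C_lo=0.0691, C_hi=0.0978.
(120−81)/(0.0978−0.0691) × (0.0842−0.0691) + 81 = 39/0.0287 × 0.0151 + 81 ≈ 101.52 → 102.
Milan: row 0.0691–0.0978 (AQI 81–120). (120−81)·(0.0808−0.0691)/(0.0978−0.0691) + 81 = 39·0.0117/0.0287 + 81 ≈ 96.90 → 97.
Johannesburg: row 0.0691–0.0978 (AQI 81–120). (120−81)·(0.0858−0.0691)/(0.0978−0.0691) + 81 = 39·0.0167/0.0287 + 81 ≈ 103.69 → 104.
Delhi: 0.0902 lies in 0.0691–0.0978, so I_lo=81, I_hi=120, C_lo=0.0691, C_hi=0.0978.
(120−81)/(0.0978−0.0691) × (0.0902−0.0691) + 81 = 39/0.0287 × 0.0211 + 81 ≈ 109.67 → 110.
AQIs: Kraków=102, Milan=97, Johannesburg=104, Delhi=110. Kraków (102) − Johannesburg (104) = -2.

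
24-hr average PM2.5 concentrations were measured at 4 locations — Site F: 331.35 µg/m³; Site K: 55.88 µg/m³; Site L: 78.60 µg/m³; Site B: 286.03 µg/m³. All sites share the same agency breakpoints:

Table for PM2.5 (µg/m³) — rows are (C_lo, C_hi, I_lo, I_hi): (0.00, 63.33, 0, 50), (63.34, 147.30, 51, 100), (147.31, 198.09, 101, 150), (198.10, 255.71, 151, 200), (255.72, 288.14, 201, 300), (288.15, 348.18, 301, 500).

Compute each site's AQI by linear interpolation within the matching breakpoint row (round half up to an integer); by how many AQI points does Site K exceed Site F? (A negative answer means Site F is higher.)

Site F: row 288.15–348.18 (AQI 301–500). (500−301)·(331.35−288.15)/(348.18−288.15) + 301 = 199·43.20/60.03 + 301 ≈ 444.21 → 444.
Site K: 55.88 lies in 0.00–63.33, so I_lo=0, I_hi=50, C_lo=0.00, C_hi=63.33.
(50−0)/(63.33−0.00) × (55.88−0.00) + 0 = 50/63.33 × 55.88 + 0 ≈ 44.12 → 44.
Site L: row 63.34–147.30 (AQI 51–100). (100−51)·(78.60−63.34)/(147.30−63.34) + 51 = 49·15.26/83.96 + 51 ≈ 59.91 → 60.
Site B: row 255.72–288.14 (AQI 201–300). (300−201)·(286.03−255.72)/(288.14−255.72) + 201 = 99·30.31/32.42 + 201 ≈ 293.56 → 294.
AQIs: Site F=444, Site K=44, Site L=60, Site B=294. Site K (44) − Site F (444) = -400.

-400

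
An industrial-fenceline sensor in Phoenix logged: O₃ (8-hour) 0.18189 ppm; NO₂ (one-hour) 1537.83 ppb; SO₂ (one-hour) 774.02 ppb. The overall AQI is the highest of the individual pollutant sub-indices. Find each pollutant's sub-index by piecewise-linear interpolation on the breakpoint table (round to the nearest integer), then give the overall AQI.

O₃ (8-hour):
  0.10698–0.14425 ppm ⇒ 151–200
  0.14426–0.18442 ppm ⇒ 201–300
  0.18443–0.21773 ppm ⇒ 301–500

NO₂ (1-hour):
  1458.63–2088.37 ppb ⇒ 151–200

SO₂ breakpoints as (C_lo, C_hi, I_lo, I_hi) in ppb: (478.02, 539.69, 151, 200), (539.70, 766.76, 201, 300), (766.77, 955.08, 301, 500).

O₃: row 0.14426–0.18442 (AQI 201–300). (300−201)·(0.18189−0.14426)/(0.18442−0.14426) + 201 = 99·0.03763/0.04016 + 201 ≈ 293.76 → 294.
NO₂ 1537.83: bracket 1458.63–2088.37 → index 151–200; slope 49/629.74, offset 79.20.
AQI = 151 + 49/629.74·79.20 ≈ 157.16 ⇒ 157.
SO₂: 774.02 lies in 766.77–955.08, so I_lo=301, I_hi=500, C_lo=766.77, C_hi=955.08.
(500−301)/(955.08−766.77) × (774.02−766.77) + 301 = 199/188.31 × 7.25 + 301 ≈ 308.66 → 309.
Sub-indices: O₃→294, NO₂→157, SO₂→309. Overall AQI = max = 309; dominant pollutant is SO₂.

309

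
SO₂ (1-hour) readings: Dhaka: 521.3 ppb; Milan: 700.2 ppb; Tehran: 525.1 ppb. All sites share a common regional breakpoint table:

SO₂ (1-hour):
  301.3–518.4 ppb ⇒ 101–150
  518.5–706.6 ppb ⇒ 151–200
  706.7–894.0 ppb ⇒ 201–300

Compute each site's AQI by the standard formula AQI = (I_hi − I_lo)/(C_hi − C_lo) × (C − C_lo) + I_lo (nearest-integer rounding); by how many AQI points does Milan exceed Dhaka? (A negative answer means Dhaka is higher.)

46

Dhaka: 521.3 lies in 518.5–706.6, so I_lo=151, I_hi=200, C_lo=518.5, C_hi=706.6.
(200−151)/(706.6−518.5) × (521.3−518.5) + 151 = 49/188.1 × 2.8 + 151 ≈ 151.73 → 152.
Milan: row 518.5–706.6 (AQI 151–200). (200−151)·(700.2−518.5)/(706.6−518.5) + 151 = 49·181.7/188.1 + 151 ≈ 198.33 → 198.
Tehran: 525.1 lies in 518.5–706.6, so I_lo=151, I_hi=200, C_lo=518.5, C_hi=706.6.
(200−151)/(706.6−518.5) × (525.1−518.5) + 151 = 49/188.1 × 6.6 + 151 ≈ 152.72 → 153.
AQIs: Dhaka=152, Milan=198, Tehran=153. Milan (198) − Dhaka (152) = 46.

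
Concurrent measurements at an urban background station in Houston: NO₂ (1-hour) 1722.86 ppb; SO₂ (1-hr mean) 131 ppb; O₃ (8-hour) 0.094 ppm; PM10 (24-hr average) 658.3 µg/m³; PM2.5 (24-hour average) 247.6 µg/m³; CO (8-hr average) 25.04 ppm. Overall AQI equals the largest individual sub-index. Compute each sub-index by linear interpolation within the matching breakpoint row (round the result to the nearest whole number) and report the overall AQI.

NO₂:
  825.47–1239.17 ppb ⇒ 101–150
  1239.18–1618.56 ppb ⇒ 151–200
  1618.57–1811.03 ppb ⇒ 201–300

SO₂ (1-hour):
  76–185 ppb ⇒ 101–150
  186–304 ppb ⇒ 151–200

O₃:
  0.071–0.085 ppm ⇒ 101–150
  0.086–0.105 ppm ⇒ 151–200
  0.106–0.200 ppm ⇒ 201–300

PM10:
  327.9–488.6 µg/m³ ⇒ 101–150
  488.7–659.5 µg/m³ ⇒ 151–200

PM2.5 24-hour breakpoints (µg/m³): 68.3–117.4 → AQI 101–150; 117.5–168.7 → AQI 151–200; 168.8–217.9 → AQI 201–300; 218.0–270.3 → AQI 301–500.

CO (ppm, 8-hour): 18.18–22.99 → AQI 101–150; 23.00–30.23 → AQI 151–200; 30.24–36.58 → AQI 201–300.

NO₂: 1722.86 lies in 1618.57–1811.03, so I_lo=201, I_hi=300, C_lo=1618.57, C_hi=1811.03.
(300−201)/(1811.03−1618.57) × (1722.86−1618.57) + 201 = 99/192.46 × 104.29 + 201 ≈ 254.65 → 255.
SO₂: row 76–185 (AQI 101–150). (150−101)·(131−76)/(185−76) + 101 = 49·55/109 + 101 ≈ 125.72 → 126.
O₃: 0.094 lies in 0.086–0.105, so I_lo=151, I_hi=200, C_lo=0.086, C_hi=0.105.
(200−151)/(0.105−0.086) × (0.094−0.086) + 151 = 49/0.019 × 0.008 + 151 ≈ 171.63 → 172.
PM10: row 488.7–659.5 (AQI 151–200). (200−151)·(658.3−488.7)/(659.5−488.7) + 151 = 49·169.6/170.8 + 151 ≈ 199.66 → 200.
PM2.5 247.6: bracket 218.0–270.3 → index 301–500; slope 199/52.3, offset 29.6.
AQI = 301 + 199/52.3·29.6 ≈ 413.63 ⇒ 414.
CO: 25.04 ∈ [23.00, 30.23] ↔ index [151, 200].
151 + (25.04−23.00)·(200−151)/(30.23−23.00) = 151 + 2.04·49/7.23 ≈ 164.83, so AQI = 165.
Sub-indices: NO₂→255, SO₂→126, O₃→172, PM10→200, PM2.5→414, CO→165. Overall AQI = max = 414; dominant pollutant is PM2.5.

414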